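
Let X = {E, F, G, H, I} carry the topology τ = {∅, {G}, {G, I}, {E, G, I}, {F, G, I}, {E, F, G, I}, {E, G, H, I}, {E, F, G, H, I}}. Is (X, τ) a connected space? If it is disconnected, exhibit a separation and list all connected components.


(X, τ) is connected.

Find clopen sets (U ∈ τ with X ∖ U ∈ τ):
  U = ∅, X ∖ U = {E, F, G, H, I} — both open, so U is clopen.
  U = {E, F, G, H, I}, X ∖ U = ∅ — both open, so U is clopen.
Only trivial clopens (∅ and X) exist, so (X, τ) is connected.
Compute connected components by grouping points that agree on all clopens:
  component: {E, F, G, H, I}


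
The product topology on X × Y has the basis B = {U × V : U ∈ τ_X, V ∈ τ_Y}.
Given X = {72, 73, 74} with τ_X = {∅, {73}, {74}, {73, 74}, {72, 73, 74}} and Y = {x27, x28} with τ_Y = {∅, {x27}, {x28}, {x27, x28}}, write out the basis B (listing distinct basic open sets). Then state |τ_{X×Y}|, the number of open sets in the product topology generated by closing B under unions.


Basis B = {∅ × ∅, {73} × {x27}, {73} × {x28}, {74} × {x27}, {74} × {x28}, {73} × {x27, x28}, {73, 74} × {x27}, {73, 74} × {x28}, {74} × {x27, x28}, {72, 73, 74} × {x27}, {72, 73, 74} × {x28}, {73, 74} × {x27, x28}, {72, 73, 74} × {x27, x28}}; |τ_{X×Y}| = 25.

Enumerate products U × V with U ∈ τ_X, V ∈ τ_Y (deduplicated):
  ∅ × ∅ = {} (∅)
  {73} × {x27} = {(73,x27)}
  {73} × {x28} = {(73,x28)}
  {74} × {x27} = {(74,x27)}
  {74} × {x28} = {(74,x28)}
  {73} × {x27, x28} = {(73,x27), (73,x28)}
  {73, 74} × {x27} = {(73,x27), (74,x27)}
  {73, 74} × {x28} = {(73,x28), (74,x28)}
  {74} × {x27, x28} = {(74,x27), (74,x28)}
  {72, 73, 74} × {x27} = {(72,x27), (73,x27), (74,x27)}
  {72, 73, 74} × {x28} = {(72,x28), (73,x28), (74,x28)}
  {73, 74} × {x27, x28} = {(73,x27), (73,x28), (74,x27), (74,x28)}
  {72, 73, 74} × {x27, x28} = {(72,x27), (72,x28), (73,x27), (73,x28), (74,x27), (74,x28)}
These 13 distinct sets form the basis B.
Close under arbitrary unions to get τ_{X×Y}; counting gives |τ_{X×Y}| = 25.


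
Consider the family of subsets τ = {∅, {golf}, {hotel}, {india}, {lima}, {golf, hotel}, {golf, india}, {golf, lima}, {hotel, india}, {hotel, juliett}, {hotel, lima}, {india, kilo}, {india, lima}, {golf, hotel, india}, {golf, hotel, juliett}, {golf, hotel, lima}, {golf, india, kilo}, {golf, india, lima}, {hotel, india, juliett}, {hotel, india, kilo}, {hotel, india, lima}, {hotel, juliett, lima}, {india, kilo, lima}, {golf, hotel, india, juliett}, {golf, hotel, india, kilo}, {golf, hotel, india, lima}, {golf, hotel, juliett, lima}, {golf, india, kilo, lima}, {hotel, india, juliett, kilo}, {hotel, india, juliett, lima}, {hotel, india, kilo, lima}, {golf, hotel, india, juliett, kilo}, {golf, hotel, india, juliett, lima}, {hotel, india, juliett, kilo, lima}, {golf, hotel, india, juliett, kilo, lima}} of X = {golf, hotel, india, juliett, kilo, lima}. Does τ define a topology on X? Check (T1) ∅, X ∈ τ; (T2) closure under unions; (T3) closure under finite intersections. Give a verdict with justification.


τ is NOT a topology on X.

Axiom (T1): ∅ ∈ τ? Yes; X ∈ τ? Yes.
Axiom (T2/T3): check pairwise unions and intersections of members of τ.
Counterexample for (T2): {golf} ∪ {hotel, india, kilo, lima} = {golf, hotel, india, kilo, lima} ∉ τ. Therefore τ is NOT a topology.


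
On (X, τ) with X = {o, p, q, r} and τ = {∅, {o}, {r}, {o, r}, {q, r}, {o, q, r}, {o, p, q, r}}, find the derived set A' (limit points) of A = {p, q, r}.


A' = {p, q}

For each x ∈ X, list the open sets U ∈ τ with x ∈ U, then check whether U ∩ (A ∖ {x}) ≠ ∅ for every such U.
  x = o: open {o} ∋ x has {o} ∩ (A ∖ {o}) = ∅, so x is NOT a limit point.
  x = p: opens ∋ x are {o, p, q, r}; each meets A ∖ {p}, so x IS a limit point.
  x = q: opens ∋ x are {q, r}, {o, q, r}, {o, p, q, r}; each meets A ∖ {q}, so x IS a limit point.
  x = r: open {r} ∋ x has {r} ∩ (A ∖ {r}) = ∅, so x is NOT a limit point.
Collecting: A' = {p, q}.


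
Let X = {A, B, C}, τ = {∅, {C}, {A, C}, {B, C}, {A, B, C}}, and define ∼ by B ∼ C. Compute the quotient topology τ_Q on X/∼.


X/∼ = {[A], [B=C]}; |τ_Q| = 3.

Equivalence classes: [A], [B=C].
Quotient map π: X → X/∼ sends A ↦ [A], B ↦ [B=C], C ↦ [B=C].
For each subset V ⊆ X/∼, compute π^{-1}(V) ⊆ X and check whether π^{-1}(V) ∈ τ. V is open in τ_Q iff π^{-1}(V) ∈ τ.
  V = {}: π^{-1}(V) = ∅ ∈ τ ✓.
  V = {[A]}: π^{-1}(V) = {A} ∉ τ ✗.
  V = {[B=C]}: π^{-1}(V) = {B, C} ∈ τ ✓.
  V = {[A], [B=C]}: π^{-1}(V) = {A, B, C} ∈ τ ✓.
Open sets in the quotient: τ_Q = {{}, {[B=C]}, {[A], [B=C]}} (3 elements).


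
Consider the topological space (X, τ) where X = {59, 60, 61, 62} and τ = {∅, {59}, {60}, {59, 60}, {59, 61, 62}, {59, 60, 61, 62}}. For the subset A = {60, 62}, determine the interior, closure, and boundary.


int(A) = {60}, cl(A) = {60, 61, 62}, ∂A = {61, 62}.

Closed sets in (X, τ) are complements of opens:
  closed(X, τ) = {∅, {60}, {61, 62}, {59, 61, 62}, {60, 61, 62}, {59, 60, 61, 62}}.
int(A) = ⋃ {U ∈ τ : U ⊆ A}. Opens contained in A: ∅, {60}.
Taking the union of these: int(A) = {60}.
cl(A) = ⋂ {C closed : A ⊆ C}. Closed sets containing A: {60, 61, 62}, {59, 60, 61, 62}.
Intersecting these: cl(A) = {60, 61, 62}.
∂A = cl(A) ∖ int(A) = {60, 61, 62} ∖ {60} = {61, 62}.


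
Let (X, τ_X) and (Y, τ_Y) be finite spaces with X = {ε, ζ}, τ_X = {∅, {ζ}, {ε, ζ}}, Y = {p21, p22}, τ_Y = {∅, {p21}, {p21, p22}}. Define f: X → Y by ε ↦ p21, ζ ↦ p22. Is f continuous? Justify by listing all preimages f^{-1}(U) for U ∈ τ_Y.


f is NOT continuous.

Compute f^{-1}(U) for each U ∈ τ_Y:
  U = ∅: f^{-1}(U) = ∅ ∈ τ_X ✓.
  U = {p21}: f^{-1}(U) = {ε} ∉ τ_X ✗.
  U = {p21, p22}: f^{-1}(U) = {ε, ζ} ∈ τ_X ✓.
Found U = {p21} with f^{-1}(U) = {ε} not in τ_X. Therefore f is NOT continuous.


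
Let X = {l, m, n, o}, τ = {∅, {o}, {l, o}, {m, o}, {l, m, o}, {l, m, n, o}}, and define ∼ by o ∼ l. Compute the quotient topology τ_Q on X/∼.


X/∼ = {[l=o], [m], [n]}; |τ_Q| = 4.

Equivalence classes: [l=o], [m], [n].
Quotient map π: X → X/∼ sends l ↦ [l=o], m ↦ [m], n ↦ [n], o ↦ [l=o].
For each subset V ⊆ X/∼, compute π^{-1}(V) ⊆ X and check whether π^{-1}(V) ∈ τ. V is open in τ_Q iff π^{-1}(V) ∈ τ.
  V = {}: π^{-1}(V) = ∅ ∈ τ ✓.
  V = {[l=o]}: π^{-1}(V) = {l, o} ∈ τ ✓.
  V = {[m]}: π^{-1}(V) = {m} ∉ τ ✗.
  V = {[l=o], [m]}: π^{-1}(V) = {l, m, o} ∈ τ ✓.
  V = {[n]}: π^{-1}(V) = {n} ∉ τ ✗.
  V = {[l=o], [n]}: π^{-1}(V) = {l, n, o} ∉ τ ✗.
  V = {[m], [n]}: π^{-1}(V) = {m, n} ∉ τ ✗.
  V = {[l=o], [m], [n]}: π^{-1}(V) = {l, m, n, o} ∈ τ ✓.
Open sets in the quotient: τ_Q = {{}, {[l=o]}, {[l=o], [m]}, {[l=o], [m], [n]}} (4 elements).


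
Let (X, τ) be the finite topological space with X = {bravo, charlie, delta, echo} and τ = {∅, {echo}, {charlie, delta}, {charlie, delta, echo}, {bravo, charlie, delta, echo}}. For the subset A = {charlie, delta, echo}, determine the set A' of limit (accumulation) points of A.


A' = {bravo, charlie, delta}

For each x ∈ X, list the open sets U ∈ τ with x ∈ U, then check whether U ∩ (A ∖ {x}) ≠ ∅ for every such U.
  x = bravo: opens ∋ x are {bravo, charlie, delta, echo}; each meets A ∖ {bravo}, so x IS a limit point.
  x = charlie: opens ∋ x are {charlie, delta}, {charlie, delta, echo}, {bravo, charlie, delta, echo}; each meets A ∖ {charlie}, so x IS a limit point.
  x = delta: opens ∋ x are {charlie, delta}, {charlie, delta, echo}, {bravo, charlie, delta, echo}; each meets A ∖ {delta}, so x IS a limit point.
  x = echo: open {echo} ∋ x has {echo} ∩ (A ∖ {echo}) = ∅, so x is NOT a limit point.
Collecting: A' = {bravo, charlie, delta}.


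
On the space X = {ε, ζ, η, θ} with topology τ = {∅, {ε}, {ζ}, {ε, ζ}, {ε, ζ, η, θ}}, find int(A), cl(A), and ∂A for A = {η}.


int(A) = ∅, cl(A) = {η, θ}, ∂A = {η, θ}.

Closed sets in (X, τ) are complements of opens:
  closed(X, τ) = {∅, {η, θ}, {ε, η, θ}, {ζ, η, θ}, {ε, ζ, η, θ}}.
int(A) = ⋃ {U ∈ τ : U ⊆ A}. Opens contained in A: ∅.
Taking the union of these: int(A) = ∅.
cl(A) = ⋂ {C closed : A ⊆ C}. Closed sets containing A: {η, θ}, {ε, η, θ}, {ζ, η, θ}, {ε, ζ, η, θ}.
Intersecting these: cl(A) = {η, θ}.
∂A = cl(A) ∖ int(A) = {η, θ} ∖ ∅ = {η, θ}.


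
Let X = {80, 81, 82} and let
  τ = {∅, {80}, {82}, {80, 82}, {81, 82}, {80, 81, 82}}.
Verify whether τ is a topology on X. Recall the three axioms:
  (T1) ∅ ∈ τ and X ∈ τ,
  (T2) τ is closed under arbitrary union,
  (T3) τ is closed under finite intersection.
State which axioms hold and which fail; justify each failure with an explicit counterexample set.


τ IS a topology on X.

Axiom (T1): ∅ ∈ τ? Yes; X ∈ τ? Yes.
Axiom (T2/T3): check pairwise unions and intersections of members of τ.
All pairwise intersections and unions checked — each lies in τ. Therefore τ satisfies (T1), (T2), (T3): it IS a topology on X.


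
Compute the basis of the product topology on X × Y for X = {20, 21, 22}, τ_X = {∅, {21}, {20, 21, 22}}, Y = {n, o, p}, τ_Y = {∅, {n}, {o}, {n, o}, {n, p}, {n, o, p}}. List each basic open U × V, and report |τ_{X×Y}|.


Basis B = {∅ × ∅, {21} × {n}, {21} × {o}, {21} × {n, o}, {21} × {n, p}, {20, 21, 22} × {n}, {20, 21, 22} × {o}, {21} × {n, o, p}, {20, 21, 22} × {n, o}, {20, 21, 22} × {n, p}, {20, 21, 22} × {n, o, p}}; |τ_{X×Y}| = 18.

Enumerate products U × V with U ∈ τ_X, V ∈ τ_Y (deduplicated):
  ∅ × ∅ = {} (∅)
  {21} × {n} = {(21,n)}
  {21} × {o} = {(21,o)}
  {21} × {n, o} = {(21,n), (21,o)}
  {21} × {n, p} = {(21,n), (21,p)}
  {20, 21, 22} × {n} = {(20,n), (21,n), (22,n)}
  {20, 21, 22} × {o} = {(20,o), (21,o), (22,o)}
  {21} × {n, o, p} = {(21,n), (21,o), (21,p)}
  {20, 21, 22} × {n, o} = {(20,n), (20,o), (21,n), (21,o), (22,n), (22,o)}
  {20, 21, 22} × {n, p} = {(20,n), (20,p), (21,n), (21,p), (22,n), (22,p)}
  {20, 21, 22} × {n, o, p} = {(20,n), (20,o), (20,p), (21,n), (21,o), (21,p), (22,n), (22,o), (22,p)}
These 11 distinct sets form the basis B.
Close under arbitrary unions to get τ_{X×Y}; counting gives |τ_{X×Y}| = 18.


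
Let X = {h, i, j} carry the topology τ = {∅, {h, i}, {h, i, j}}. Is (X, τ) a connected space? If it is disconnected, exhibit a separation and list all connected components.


(X, τ) is connected.

Find clopen sets (U ∈ τ with X ∖ U ∈ τ):
  U = ∅, X ∖ U = {h, i, j} — both open, so U is clopen.
  U = {h, i, j}, X ∖ U = ∅ — both open, so U is clopen.
Only trivial clopens (∅ and X) exist, so (X, τ) is connected.
Compute connected components by grouping points that agree on all clopens:
  component: {h, i, j}


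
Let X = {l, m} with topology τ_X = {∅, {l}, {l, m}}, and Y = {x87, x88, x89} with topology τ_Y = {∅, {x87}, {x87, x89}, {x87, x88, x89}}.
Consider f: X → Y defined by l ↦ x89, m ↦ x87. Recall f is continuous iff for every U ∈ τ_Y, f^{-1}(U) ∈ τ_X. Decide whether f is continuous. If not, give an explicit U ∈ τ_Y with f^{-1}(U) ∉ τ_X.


f is NOT continuous.

Compute f^{-1}(U) for each U ∈ τ_Y:
  U = ∅: f^{-1}(U) = ∅ ∈ τ_X ✓.
  U = {x87}: f^{-1}(U) = {m} ∉ τ_X ✗.
  U = {x87, x89}: f^{-1}(U) = {l, m} ∈ τ_X ✓.
  U = {x87, x88, x89}: f^{-1}(U) = {l, m} ∈ τ_X ✓.
Found U = {x87} with f^{-1}(U) = {m} not in τ_X. Therefore f is NOT continuous.


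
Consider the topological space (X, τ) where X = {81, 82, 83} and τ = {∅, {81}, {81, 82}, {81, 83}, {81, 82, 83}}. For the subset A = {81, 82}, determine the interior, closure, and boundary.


int(A) = {81, 82}, cl(A) = {81, 82, 83}, ∂A = {83}.

Closed sets in (X, τ) are complements of opens:
  closed(X, τ) = {∅, {82}, {83}, {82, 83}, {81, 82, 83}}.
int(A) = ⋃ {U ∈ τ : U ⊆ A}. Opens contained in A: ∅, {81}, {81, 82}.
Taking the union of these: int(A) = {81, 82}.
cl(A) = ⋂ {C closed : A ⊆ C}. Closed sets containing A: {81, 82, 83}.
Intersecting these: cl(A) = {81, 82, 83}.
∂A = cl(A) ∖ int(A) = {81, 82, 83} ∖ {81, 82} = {83}.


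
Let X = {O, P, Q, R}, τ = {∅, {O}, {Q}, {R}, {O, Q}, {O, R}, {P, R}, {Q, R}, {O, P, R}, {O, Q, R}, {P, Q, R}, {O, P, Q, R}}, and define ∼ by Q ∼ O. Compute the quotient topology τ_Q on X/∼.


X/∼ = {[O=Q], [P], [R]}; |τ_Q| = 6.

Equivalence classes: [O=Q], [P], [R].
Quotient map π: X → X/∼ sends O ↦ [O=Q], P ↦ [P], Q ↦ [O=Q], R ↦ [R].
For each subset V ⊆ X/∼, compute π^{-1}(V) ⊆ X and check whether π^{-1}(V) ∈ τ. V is open in τ_Q iff π^{-1}(V) ∈ τ.
  V = {}: π^{-1}(V) = ∅ ∈ τ ✓.
  V = {[O=Q]}: π^{-1}(V) = {O, Q} ∈ τ ✓.
  V = {[P]}: π^{-1}(V) = {P} ∉ τ ✗.
  V = {[O=Q], [P]}: π^{-1}(V) = {O, P, Q} ∉ τ ✗.
  V = {[R]}: π^{-1}(V) = {R} ∈ τ ✓.
  V = {[O=Q], [R]}: π^{-1}(V) = {O, Q, R} ∈ τ ✓.
  V = {[P], [R]}: π^{-1}(V) = {P, R} ∈ τ ✓.
  V = {[O=Q], [P], [R]}: π^{-1}(V) = {O, P, Q, R} ∈ τ ✓.
Open sets in the quotient: τ_Q = {{}, {[O=Q]}, {[R]}, {[O=Q], [R]}, {[P], [R]}, {[O=Q], [P], [R]}} (6 elements).


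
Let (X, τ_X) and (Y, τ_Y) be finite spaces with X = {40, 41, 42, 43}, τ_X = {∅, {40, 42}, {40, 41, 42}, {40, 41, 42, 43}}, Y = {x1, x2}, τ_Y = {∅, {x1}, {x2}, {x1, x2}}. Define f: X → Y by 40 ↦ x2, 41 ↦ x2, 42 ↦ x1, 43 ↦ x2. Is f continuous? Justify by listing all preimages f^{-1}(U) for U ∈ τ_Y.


f is NOT continuous.

Compute f^{-1}(U) for each U ∈ τ_Y:
  U = ∅: f^{-1}(U) = ∅ ∈ τ_X ✓.
  U = {x1}: f^{-1}(U) = {42} ∉ τ_X ✗.
  U = {x2}: f^{-1}(U) = {40, 41, 43} ∉ τ_X ✗.
  U = {x1, x2}: f^{-1}(U) = {40, 41, 42, 43} ∈ τ_X ✓.
Found U = {x1} with f^{-1}(U) = {42} not in τ_X. Therefore f is NOT continuous.


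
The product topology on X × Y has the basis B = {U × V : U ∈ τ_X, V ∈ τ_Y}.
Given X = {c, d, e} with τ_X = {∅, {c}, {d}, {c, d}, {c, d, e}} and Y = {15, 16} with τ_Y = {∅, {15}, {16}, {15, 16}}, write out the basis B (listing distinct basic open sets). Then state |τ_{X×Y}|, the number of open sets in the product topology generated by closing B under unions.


Basis B = {∅ × ∅, {c} × {15}, {c} × {16}, {d} × {15}, {d} × {16}, {c} × {15, 16}, {c, d} × {15}, {c, d} × {16}, {d} × {15, 16}, {c, d, e} × {15}, {c, d, e} × {16}, {c, d} × {15, 16}, {c, d, e} × {15, 16}}; |τ_{X×Y}| = 25.

Enumerate products U × V with U ∈ τ_X, V ∈ τ_Y (deduplicated):
  ∅ × ∅ = {} (∅)
  {c} × {15} = {(c,15)}
  {c} × {16} = {(c,16)}
  {d} × {15} = {(d,15)}
  {d} × {16} = {(d,16)}
  {c} × {15, 16} = {(c,15), (c,16)}
  {c, d} × {15} = {(c,15), (d,15)}
  {c, d} × {16} = {(c,16), (d,16)}
  {d} × {15, 16} = {(d,15), (d,16)}
  {c, d, e} × {15} = {(c,15), (d,15), (e,15)}
  {c, d, e} × {16} = {(c,16), (d,16), (e,16)}
  {c, d} × {15, 16} = {(c,15), (c,16), (d,15), (d,16)}
  {c, d, e} × {15, 16} = {(c,15), (c,16), (d,15), (d,16), (e,15), (e,16)}
These 13 distinct sets form the basis B.
Close under arbitrary unions to get τ_{X×Y}; counting gives |τ_{X×Y}| = 25.


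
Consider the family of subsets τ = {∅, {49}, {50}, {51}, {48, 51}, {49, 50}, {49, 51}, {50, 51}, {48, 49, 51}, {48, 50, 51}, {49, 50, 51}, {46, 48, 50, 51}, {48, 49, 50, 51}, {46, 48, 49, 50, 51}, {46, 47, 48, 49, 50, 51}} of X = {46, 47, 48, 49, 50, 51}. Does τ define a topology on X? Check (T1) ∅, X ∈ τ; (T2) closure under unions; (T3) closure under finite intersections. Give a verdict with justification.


τ IS a topology on X.

Axiom (T1): ∅ ∈ τ? Yes; X ∈ τ? Yes.
Axiom (T2/T3): check pairwise unions and intersections of members of τ.
All pairwise intersections and unions checked — each lies in τ. Therefore τ satisfies (T1), (T2), (T3): it IS a topology on X.


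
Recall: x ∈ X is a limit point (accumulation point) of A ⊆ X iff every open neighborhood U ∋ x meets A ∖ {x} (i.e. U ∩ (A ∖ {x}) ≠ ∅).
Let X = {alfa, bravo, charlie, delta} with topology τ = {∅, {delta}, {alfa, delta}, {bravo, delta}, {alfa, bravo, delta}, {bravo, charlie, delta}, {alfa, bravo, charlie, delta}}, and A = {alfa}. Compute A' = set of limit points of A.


A' = ∅

For each x ∈ X, list the open sets U ∈ τ with x ∈ U, then check whether U ∩ (A ∖ {x}) ≠ ∅ for every such U.
  x = alfa: open {alfa, delta} ∋ x has {alfa, delta} ∩ (A ∖ {alfa}) = ∅, so x is NOT a limit point.
  x = bravo: open {bravo, delta} ∋ x has {bravo, delta} ∩ (A ∖ {bravo}) = ∅, so x is NOT a limit point.
  x = charlie: open {bravo, charlie, delta} ∋ x has {bravo, charlie, delta} ∩ (A ∖ {charlie}) = ∅, so x is NOT a limit point.
  x = delta: open {delta} ∋ x has {delta} ∩ (A ∖ {delta}) = ∅, so x is NOT a limit point.
Collecting: A' = ∅.


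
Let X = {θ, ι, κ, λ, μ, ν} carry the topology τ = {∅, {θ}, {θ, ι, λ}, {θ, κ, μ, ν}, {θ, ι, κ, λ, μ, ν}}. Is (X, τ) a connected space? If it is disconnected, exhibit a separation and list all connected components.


(X, τ) is connected.

Find clopen sets (U ∈ τ with X ∖ U ∈ τ):
  U = ∅, X ∖ U = {θ, ι, κ, λ, μ, ν} — both open, so U is clopen.
  U = {θ, ι, κ, λ, μ, ν}, X ∖ U = ∅ — both open, so U is clopen.
Only trivial clopens (∅ and X) exist, so (X, τ) is connected.
Compute connected components by grouping points that agree on all clopens:
  component: {θ, ι, κ, λ, μ, ν}


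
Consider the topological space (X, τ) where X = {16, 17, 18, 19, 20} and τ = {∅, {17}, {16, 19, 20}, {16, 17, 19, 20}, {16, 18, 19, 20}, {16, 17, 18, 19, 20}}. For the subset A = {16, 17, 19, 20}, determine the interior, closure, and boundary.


int(A) = {16, 17, 19, 20}, cl(A) = {16, 17, 18, 19, 20}, ∂A = {18}.

Closed sets in (X, τ) are complements of opens:
  closed(X, τ) = {∅, {17}, {18}, {17, 18}, {16, 18, 19, 20}, {16, 17, 18, 19, 20}}.
int(A) = ⋃ {U ∈ τ : U ⊆ A}. Opens contained in A: ∅, {17}, {16, 19, 20}, {16, 17, 19, 20}.
Taking the union of these: int(A) = {16, 17, 19, 20}.
cl(A) = ⋂ {C closed : A ⊆ C}. Closed sets containing A: {16, 17, 18, 19, 20}.
Intersecting these: cl(A) = {16, 17, 18, 19, 20}.
∂A = cl(A) ∖ int(A) = {16, 17, 18, 19, 20} ∖ {16, 17, 19, 20} = {18}.


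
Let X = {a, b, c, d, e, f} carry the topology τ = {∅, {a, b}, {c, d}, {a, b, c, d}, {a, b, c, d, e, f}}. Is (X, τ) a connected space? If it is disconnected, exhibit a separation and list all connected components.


(X, τ) is connected.

Find clopen sets (U ∈ τ with X ∖ U ∈ τ):
  U = ∅, X ∖ U = {a, b, c, d, e, f} — both open, so U is clopen.
  U = {a, b, c, d, e, f}, X ∖ U = ∅ — both open, so U is clopen.
Only trivial clopens (∅ and X) exist, so (X, τ) is connected.
Compute connected components by grouping points that agree on all clopens:
  component: {a, b, c, d, e, f}


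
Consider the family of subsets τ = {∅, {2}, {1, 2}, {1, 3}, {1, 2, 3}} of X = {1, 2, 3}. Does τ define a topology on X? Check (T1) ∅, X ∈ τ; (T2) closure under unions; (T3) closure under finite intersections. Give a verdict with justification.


τ is NOT a topology on X.

Axiom (T1): ∅ ∈ τ? Yes; X ∈ τ? Yes.
Axiom (T2/T3): check pairwise unions and intersections of members of τ.
Counterexample for (T3): {1, 2} ∩ {1, 3} = {1} ∉ τ. Therefore τ is NOT a topology.


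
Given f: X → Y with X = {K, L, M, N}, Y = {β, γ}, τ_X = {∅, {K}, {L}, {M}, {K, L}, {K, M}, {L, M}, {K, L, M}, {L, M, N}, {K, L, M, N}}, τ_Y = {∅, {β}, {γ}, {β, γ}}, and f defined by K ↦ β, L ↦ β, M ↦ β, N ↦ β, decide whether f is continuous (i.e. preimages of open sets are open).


f IS continuous.

Compute f^{-1}(U) for each U ∈ τ_Y:
  U = ∅: f^{-1}(U) = ∅ ∈ τ_X ✓.
  U = {β}: f^{-1}(U) = {K, L, M, N} ∈ τ_X ✓.
  U = {γ}: f^{-1}(U) = ∅ ∈ τ_X ✓.
  U = {β, γ}: f^{-1}(U) = {K, L, M, N} ∈ τ_X ✓.
Every preimage lies in τ_X, so f IS continuous.


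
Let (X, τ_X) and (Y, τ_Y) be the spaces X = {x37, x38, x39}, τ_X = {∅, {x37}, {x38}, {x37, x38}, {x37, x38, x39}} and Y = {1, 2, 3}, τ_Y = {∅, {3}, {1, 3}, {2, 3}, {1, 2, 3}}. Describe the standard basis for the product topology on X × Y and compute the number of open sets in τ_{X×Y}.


Basis B = {∅ × ∅, {x37} × {3}, {x38} × {3}, {x37} × {1, 3}, {x37} × {2, 3}, {x37, x38} × {3}, {x38} × {1, 3}, {x38} × {2, 3}, {x37} × {1, 2, 3}, {x37, x38, x39} × {3}, {x38} × {1, 2, 3}, {x37, x38} × {1, 3}, {x37, x38} × {2, 3}, {x37, x38} × {1, 2, 3}, {x37, x38, x39} × {1, 3}, {x37, x38, x39} × {2, 3}, {x37, x38, x39} × {1, 2, 3}}; |τ_{X×Y}| = 50.

Enumerate products U × V with U ∈ τ_X, V ∈ τ_Y (deduplicated):
  ∅ × ∅ = {} (∅)
  {x37} × {3} = {(x37,3)}
  {x38} × {3} = {(x38,3)}
  {x37} × {1, 3} = {(x37,1), (x37,3)}
  {x37} × {2, 3} = {(x37,2), (x37,3)}
  {x37, x38} × {3} = {(x37,3), (x38,3)}
  {x38} × {1, 3} = {(x38,1), (x38,3)}
  {x38} × {2, 3} = {(x38,2), (x38,3)}
  {x37} × {1, 2, 3} = {(x37,1), (x37,2), (x37,3)}
  {x37, x38, x39} × {3} = {(x37,3), (x38,3), (x39,3)}
  {x38} × {1, 2, 3} = {(x38,1), (x38,2), (x38,3)}
  {x37, x38} × {1, 3} = {(x37,1), (x37,3), (x38,1), (x38,3)}
  {x37, x38} × {2, 3} = {(x37,2), (x37,3), (x38,2), (x38,3)}
  {x37, x38} × {1, 2, 3} = {(x37,1), (x37,2), (x37,3), (x38,1), (x38,2), (x38,3)}
  {x37, x38, x39} × {1, 3} = {(x37,1), (x37,3), (x38,1), (x38,3), (x39,1), (x39,3)}
  {x37, x38, x39} × {2, 3} = {(x37,2), (x37,3), (x38,2), (x38,3), (x39,2), (x39,3)}
  {x37, x38, x39} × {1, 2, 3} = {(x37,1), (x37,2), (x37,3), (x38,1), (x38,2), (x38,3), (x39,1), (x39,2), (x39,3)}
These 17 distinct sets form the basis B.
Close under arbitrary unions to get τ_{X×Y}; counting gives |τ_{X×Y}| = 50.


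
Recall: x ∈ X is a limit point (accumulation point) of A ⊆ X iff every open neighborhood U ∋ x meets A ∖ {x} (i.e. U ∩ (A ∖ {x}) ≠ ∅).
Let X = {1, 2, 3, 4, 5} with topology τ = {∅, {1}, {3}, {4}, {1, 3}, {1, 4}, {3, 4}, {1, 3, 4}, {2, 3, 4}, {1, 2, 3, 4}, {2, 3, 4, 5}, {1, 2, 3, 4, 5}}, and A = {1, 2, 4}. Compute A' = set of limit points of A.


A' = {2, 5}

For each x ∈ X, list the open sets U ∈ τ with x ∈ U, then check whether U ∩ (A ∖ {x}) ≠ ∅ for every such U.
  x = 1: open {1} ∋ x has {1} ∩ (A ∖ {1}) = ∅, so x is NOT a limit point.
  x = 2: opens ∋ x are {2, 3, 4}, {1, 2, 3, 4}, {2, 3, 4, 5}, {1, 2, 3, 4, 5}; each meets A ∖ {2}, so x IS a limit point.
  x = 3: open {3} ∋ x has {3} ∩ (A ∖ {3}) = ∅, so x is NOT a limit point.
  x = 4: open {4} ∋ x has {4} ∩ (A ∖ {4}) = ∅, so x is NOT a limit point.
  x = 5: opens ∋ x are {2, 3, 4, 5}, {1, 2, 3, 4, 5}; each meets A ∖ {5}, so x IS a limit point.
Collecting: A' = {2, 5}.


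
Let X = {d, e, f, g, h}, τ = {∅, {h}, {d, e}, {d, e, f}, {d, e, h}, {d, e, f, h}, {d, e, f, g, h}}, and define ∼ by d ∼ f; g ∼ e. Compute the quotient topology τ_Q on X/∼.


X/∼ = {[d=f], [e=g], [h]}; |τ_Q| = 3.

Equivalence classes: [d=f], [e=g], [h].
Quotient map π: X → X/∼ sends d ↦ [d=f], e ↦ [e=g], f ↦ [d=f], g ↦ [e=g], h ↦ [h].
For each subset V ⊆ X/∼, compute π^{-1}(V) ⊆ X and check whether π^{-1}(V) ∈ τ. V is open in τ_Q iff π^{-1}(V) ∈ τ.
  V = {}: π^{-1}(V) = ∅ ∈ τ ✓.
  V = {[d=f]}: π^{-1}(V) = {d, f} ∉ τ ✗.
  V = {[e=g]}: π^{-1}(V) = {e, g} ∉ τ ✗.
  V = {[d=f], [e=g]}: π^{-1}(V) = {d, e, f, g} ∉ τ ✗.
  V = {[h]}: π^{-1}(V) = {h} ∈ τ ✓.
  V = {[d=f], [h]}: π^{-1}(V) = {d, f, h} ∉ τ ✗.
  V = {[e=g], [h]}: π^{-1}(V) = {e, g, h} ∉ τ ✗.
  V = {[d=f], [e=g], [h]}: π^{-1}(V) = {d, e, f, g, h} ∈ τ ✓.
Open sets in the quotient: τ_Q = {{}, {[h]}, {[d=f], [e=g], [h]}} (3 elements).


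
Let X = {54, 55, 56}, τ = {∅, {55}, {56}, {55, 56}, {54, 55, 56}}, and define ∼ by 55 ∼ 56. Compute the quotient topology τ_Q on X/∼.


X/∼ = {[54], [55=56]}; |τ_Q| = 3.

Equivalence classes: [54], [55=56].
Quotient map π: X → X/∼ sends 54 ↦ [54], 55 ↦ [55=56], 56 ↦ [55=56].
For each subset V ⊆ X/∼, compute π^{-1}(V) ⊆ X and check whether π^{-1}(V) ∈ τ. V is open in τ_Q iff π^{-1}(V) ∈ τ.
  V = {}: π^{-1}(V) = ∅ ∈ τ ✓.
  V = {[54]}: π^{-1}(V) = {54} ∉ τ ✗.
  V = {[55=56]}: π^{-1}(V) = {55, 56} ∈ τ ✓.
  V = {[54], [55=56]}: π^{-1}(V) = {54, 55, 56} ∈ τ ✓.
Open sets in the quotient: τ_Q = {{}, {[55=56]}, {[54], [55=56]}} (3 elements).


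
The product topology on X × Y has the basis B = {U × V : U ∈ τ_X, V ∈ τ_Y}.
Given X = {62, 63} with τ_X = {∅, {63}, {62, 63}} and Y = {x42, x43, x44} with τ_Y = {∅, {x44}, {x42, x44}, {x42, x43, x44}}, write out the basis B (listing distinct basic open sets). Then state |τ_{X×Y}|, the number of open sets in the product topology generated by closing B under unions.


Basis B = {∅ × ∅, {63} × {x44}, {62, 63} × {x44}, {63} × {x42, x44}, {63} × {x42, x43, x44}, {62, 63} × {x42, x44}, {62, 63} × {x42, x43, x44}}; |τ_{X×Y}| = 10.

Enumerate products U × V with U ∈ τ_X, V ∈ τ_Y (deduplicated):
  ∅ × ∅ = {} (∅)
  {63} × {x44} = {(63,x44)}
  {62, 63} × {x44} = {(62,x44), (63,x44)}
  {63} × {x42, x44} = {(63,x42), (63,x44)}
  {63} × {x42, x43, x44} = {(63,x42), (63,x43), (63,x44)}
  {62, 63} × {x42, x44} = {(62,x42), (62,x44), (63,x42), (63,x44)}
  {62, 63} × {x42, x43, x44} = {(62,x42), (62,x43), (62,x44), (63,x42), (63,x43), (63,x44)}
These 7 distinct sets form the basis B.
Close under arbitrary unions to get τ_{X×Y}; counting gives |τ_{X×Y}| = 10.


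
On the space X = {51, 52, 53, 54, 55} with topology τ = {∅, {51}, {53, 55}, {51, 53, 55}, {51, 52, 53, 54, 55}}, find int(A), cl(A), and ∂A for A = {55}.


int(A) = ∅, cl(A) = {52, 53, 54, 55}, ∂A = {52, 53, 54, 55}.

Closed sets in (X, τ) are complements of opens:
  closed(X, τ) = {∅, {52, 54}, {51, 52, 54}, {52, 53, 54, 55}, {51, 52, 53, 54, 55}}.
int(A) = ⋃ {U ∈ τ : U ⊆ A}. Opens contained in A: ∅.
Taking the union of these: int(A) = ∅.
cl(A) = ⋂ {C closed : A ⊆ C}. Closed sets containing A: {52, 53, 54, 55}, {51, 52, 53, 54, 55}.
Intersecting these: cl(A) = {52, 53, 54, 55}.
∂A = cl(A) ∖ int(A) = {52, 53, 54, 55} ∖ ∅ = {52, 53, 54, 55}.


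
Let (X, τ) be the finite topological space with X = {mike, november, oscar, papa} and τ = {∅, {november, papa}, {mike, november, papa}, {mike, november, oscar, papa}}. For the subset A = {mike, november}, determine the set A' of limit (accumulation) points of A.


A' = {mike, oscar, papa}

For each x ∈ X, list the open sets U ∈ τ with x ∈ U, then check whether U ∩ (A ∖ {x}) ≠ ∅ for every such U.
  x = mike: opens ∋ x are {mike, november, papa}, {mike, november, oscar, papa}; each meets A ∖ {mike}, so x IS a limit point.
  x = november: open {november, papa} ∋ x has {november, papa} ∩ (A ∖ {november}) = ∅, so x is NOT a limit point.
  x = oscar: opens ∋ x are {mike, november, oscar, papa}; each meets A ∖ {oscar}, so x IS a limit point.
  x = papa: opens ∋ x are {november, papa}, {mike, november, papa}, {mike, november, oscar, papa}; each meets A ∖ {papa}, so x IS a limit point.
Collecting: A' = {mike, oscar, papa}.


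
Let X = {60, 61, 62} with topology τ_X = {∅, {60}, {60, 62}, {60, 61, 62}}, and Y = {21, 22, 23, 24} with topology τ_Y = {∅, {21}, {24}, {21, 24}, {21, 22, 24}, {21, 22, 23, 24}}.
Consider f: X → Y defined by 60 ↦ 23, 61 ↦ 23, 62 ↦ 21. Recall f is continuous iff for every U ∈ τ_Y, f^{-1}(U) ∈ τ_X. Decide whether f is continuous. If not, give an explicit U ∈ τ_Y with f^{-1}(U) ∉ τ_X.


f is NOT continuous.

Compute f^{-1}(U) for each U ∈ τ_Y:
  U = ∅: f^{-1}(U) = ∅ ∈ τ_X ✓.
  U = {21}: f^{-1}(U) = {62} ∉ τ_X ✗.
  U = {24}: f^{-1}(U) = ∅ ∈ τ_X ✓.
  U = {21, 24}: f^{-1}(U) = {62} ∉ τ_X ✗.
  U = {21, 22, 24}: f^{-1}(U) = {62} ∉ τ_X ✗.
  U = {21, 22, 23, 24}: f^{-1}(U) = {60, 61, 62} ∈ τ_X ✓.
Found U = {21} with f^{-1}(U) = {62} not in τ_X. Therefore f is NOT continuous.


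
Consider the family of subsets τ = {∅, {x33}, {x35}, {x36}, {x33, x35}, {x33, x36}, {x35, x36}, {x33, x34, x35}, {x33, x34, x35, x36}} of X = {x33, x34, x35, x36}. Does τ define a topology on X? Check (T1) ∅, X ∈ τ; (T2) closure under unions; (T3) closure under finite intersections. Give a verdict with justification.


τ is NOT a topology on X.

Axiom (T1): ∅ ∈ τ? Yes; X ∈ τ? Yes.
Axiom (T2/T3): check pairwise unions and intersections of members of τ.
Counterexample for (T2): {x33} ∪ {x35, x36} = {x33, x35, x36} ∉ τ. Therefore τ is NOT a topology.


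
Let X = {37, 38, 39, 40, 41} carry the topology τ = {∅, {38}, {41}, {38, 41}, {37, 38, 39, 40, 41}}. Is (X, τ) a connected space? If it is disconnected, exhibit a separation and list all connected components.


(X, τ) is connected.

Find clopen sets (U ∈ τ with X ∖ U ∈ τ):
  U = ∅, X ∖ U = {37, 38, 39, 40, 41} — both open, so U is clopen.
  U = {37, 38, 39, 40, 41}, X ∖ U = ∅ — both open, so U is clopen.
Only trivial clopens (∅ and X) exist, so (X, τ) is connected.
Compute connected components by grouping points that agree on all clopens:
  component: {37, 38, 39, 40, 41}


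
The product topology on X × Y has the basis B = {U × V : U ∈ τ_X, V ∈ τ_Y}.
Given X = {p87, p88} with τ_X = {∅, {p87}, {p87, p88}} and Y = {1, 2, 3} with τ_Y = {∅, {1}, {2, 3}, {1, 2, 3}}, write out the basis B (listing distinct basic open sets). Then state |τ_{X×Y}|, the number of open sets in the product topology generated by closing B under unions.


Basis B = {∅ × ∅, {p87} × {1}, {p87, p88} × {1}, {p87} × {2, 3}, {p87} × {1, 2, 3}, {p87, p88} × {2, 3}, {p87, p88} × {1, 2, 3}}; |τ_{X×Y}| = 9.

Enumerate products U × V with U ∈ τ_X, V ∈ τ_Y (deduplicated):
  ∅ × ∅ = {} (∅)
  {p87} × {1} = {(p87,1)}
  {p87, p88} × {1} = {(p87,1), (p88,1)}
  {p87} × {2, 3} = {(p87,2), (p87,3)}
  {p87} × {1, 2, 3} = {(p87,1), (p87,2), (p87,3)}
  {p87, p88} × {2, 3} = {(p87,2), (p87,3), (p88,2), (p88,3)}
  {p87, p88} × {1, 2, 3} = {(p87,1), (p87,2), (p87,3), (p88,1), (p88,2), (p88,3)}
These 7 distinct sets form the basis B.
Close under arbitrary unions to get τ_{X×Y}; counting gives |τ_{X×Y}| = 9.


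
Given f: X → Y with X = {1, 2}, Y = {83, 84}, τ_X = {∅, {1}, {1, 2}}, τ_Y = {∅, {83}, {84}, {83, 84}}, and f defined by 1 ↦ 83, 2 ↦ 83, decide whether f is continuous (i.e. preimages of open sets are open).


f IS continuous.

Compute f^{-1}(U) for each U ∈ τ_Y:
  U = ∅: f^{-1}(U) = ∅ ∈ τ_X ✓.
  U = {83}: f^{-1}(U) = {1, 2} ∈ τ_X ✓.
  U = {84}: f^{-1}(U) = ∅ ∈ τ_X ✓.
  U = {83, 84}: f^{-1}(U) = {1, 2} ∈ τ_X ✓.
Every preimage lies in τ_X, so f IS continuous.


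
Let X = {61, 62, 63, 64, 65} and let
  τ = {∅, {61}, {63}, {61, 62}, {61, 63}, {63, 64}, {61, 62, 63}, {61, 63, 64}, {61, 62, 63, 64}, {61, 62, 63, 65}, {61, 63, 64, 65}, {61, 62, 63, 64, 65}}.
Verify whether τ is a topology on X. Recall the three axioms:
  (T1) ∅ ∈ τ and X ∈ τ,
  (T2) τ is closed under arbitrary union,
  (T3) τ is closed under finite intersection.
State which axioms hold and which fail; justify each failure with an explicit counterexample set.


τ is NOT a topology on X.

Axiom (T1): ∅ ∈ τ? Yes; X ∈ τ? Yes.
Axiom (T2/T3): check pairwise unions and intersections of members of τ.
Counterexample for (T3): {61, 62, 63, 65} ∩ {61, 63, 64, 65} = {61, 63, 65} ∉ τ. Therefore τ is NOT a topology.


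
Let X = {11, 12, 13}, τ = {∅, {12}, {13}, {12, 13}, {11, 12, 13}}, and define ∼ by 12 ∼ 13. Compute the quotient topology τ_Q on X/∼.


X/∼ = {[11], [12=13]}; |τ_Q| = 3.

Equivalence classes: [11], [12=13].
Quotient map π: X → X/∼ sends 11 ↦ [11], 12 ↦ [12=13], 13 ↦ [12=13].
For each subset V ⊆ X/∼, compute π^{-1}(V) ⊆ X and check whether π^{-1}(V) ∈ τ. V is open in τ_Q iff π^{-1}(V) ∈ τ.
  V = {}: π^{-1}(V) = ∅ ∈ τ ✓.
  V = {[11]}: π^{-1}(V) = {11} ∉ τ ✗.
  V = {[12=13]}: π^{-1}(V) = {12, 13} ∈ τ ✓.
  V = {[11], [12=13]}: π^{-1}(V) = {11, 12, 13} ∈ τ ✓.
Open sets in the quotient: τ_Q = {{}, {[12=13]}, {[11], [12=13]}} (3 elements).


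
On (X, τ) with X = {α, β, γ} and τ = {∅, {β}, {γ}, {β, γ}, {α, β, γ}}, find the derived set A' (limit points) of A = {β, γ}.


A' = {α}

For each x ∈ X, list the open sets U ∈ τ with x ∈ U, then check whether U ∩ (A ∖ {x}) ≠ ∅ for every such U.
  x = α: opens ∋ x are {α, β, γ}; each meets A ∖ {α}, so x IS a limit point.
  x = β: open {β} ∋ x has {β} ∩ (A ∖ {β}) = ∅, so x is NOT a limit point.
  x = γ: open {γ} ∋ x has {γ} ∩ (A ∖ {γ}) = ∅, so x is NOT a limit point.
Collecting: A' = {α}.


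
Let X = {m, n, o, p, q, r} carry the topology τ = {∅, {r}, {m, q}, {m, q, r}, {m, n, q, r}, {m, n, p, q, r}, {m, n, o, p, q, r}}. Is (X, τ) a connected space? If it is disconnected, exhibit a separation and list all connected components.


(X, τ) is connected.

Find clopen sets (U ∈ τ with X ∖ U ∈ τ):
  U = ∅, X ∖ U = {m, n, o, p, q, r} — both open, so U is clopen.
  U = {m, n, o, p, q, r}, X ∖ U = ∅ — both open, so U is clopen.
Only trivial clopens (∅ and X) exist, so (X, τ) is connected.
Compute connected components by grouping points that agree on all clopens:
  component: {m, n, o, p, q, r}


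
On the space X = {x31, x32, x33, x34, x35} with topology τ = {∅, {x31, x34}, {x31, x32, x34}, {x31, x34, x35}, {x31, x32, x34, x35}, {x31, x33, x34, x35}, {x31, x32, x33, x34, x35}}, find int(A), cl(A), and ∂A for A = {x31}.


int(A) = ∅, cl(A) = {x31, x32, x33, x34, x35}, ∂A = {x31, x32, x33, x34, x35}.

Closed sets in (X, τ) are complements of opens:
  closed(X, τ) = {∅, {x32}, {x33}, {x32, x33}, {x33, x35}, {x32, x33, x35}, {x31, x32, x33, x34, x35}}.
int(A) = ⋃ {U ∈ τ : U ⊆ A}. Opens contained in A: ∅.
Taking the union of these: int(A) = ∅.
cl(A) = ⋂ {C closed : A ⊆ C}. Closed sets containing A: {x31, x32, x33, x34, x35}.
Intersecting these: cl(A) = {x31, x32, x33, x34, x35}.
∂A = cl(A) ∖ int(A) = {x31, x32, x33, x34, x35} ∖ ∅ = {x31, x32, x33, x34, x35}.


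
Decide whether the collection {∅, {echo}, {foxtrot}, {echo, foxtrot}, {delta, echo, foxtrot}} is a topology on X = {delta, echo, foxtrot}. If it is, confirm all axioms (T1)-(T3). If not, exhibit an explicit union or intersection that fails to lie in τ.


τ IS a topology on X.

Axiom (T1): ∅ ∈ τ? Yes; X ∈ τ? Yes.
Axiom (T2/T3): check pairwise unions and intersections of members of τ.
All pairwise intersections and unions checked — each lies in τ. Therefore τ satisfies (T1), (T2), (T3): it IS a topology on X.


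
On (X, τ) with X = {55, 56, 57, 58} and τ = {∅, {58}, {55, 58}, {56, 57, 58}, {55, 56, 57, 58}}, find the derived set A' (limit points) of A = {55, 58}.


A' = {55, 56, 57}

For each x ∈ X, list the open sets U ∈ τ with x ∈ U, then check whether U ∩ (A ∖ {x}) ≠ ∅ for every such U.
  x = 55: opens ∋ x are {55, 58}, {55, 56, 57, 58}; each meets A ∖ {55}, so x IS a limit point.
  x = 56: opens ∋ x are {56, 57, 58}, {55, 56, 57, 58}; each meets A ∖ {56}, so x IS a limit point.
  x = 57: opens ∋ x are {56, 57, 58}, {55, 56, 57, 58}; each meets A ∖ {57}, so x IS a limit point.
  x = 58: open {58} ∋ x has {58} ∩ (A ∖ {58}) = ∅, so x is NOT a limit point.
Collecting: A' = {55, 56, 57}.


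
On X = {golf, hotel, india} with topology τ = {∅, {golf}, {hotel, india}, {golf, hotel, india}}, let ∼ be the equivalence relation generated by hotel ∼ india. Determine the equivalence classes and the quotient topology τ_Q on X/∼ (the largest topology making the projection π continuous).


X/∼ = {[golf], [hotel=india]}; |τ_Q| = 4.

Equivalence classes: [golf], [hotel=india].
Quotient map π: X → X/∼ sends golf ↦ [golf], hotel ↦ [hotel=india], india ↦ [hotel=india].
For each subset V ⊆ X/∼, compute π^{-1}(V) ⊆ X and check whether π^{-1}(V) ∈ τ. V is open in τ_Q iff π^{-1}(V) ∈ τ.
  V = {}: π^{-1}(V) = ∅ ∈ τ ✓.
  V = {[golf]}: π^{-1}(V) = {golf} ∈ τ ✓.
  V = {[hotel=india]}: π^{-1}(V) = {hotel, india} ∈ τ ✓.
  V = {[golf], [hotel=india]}: π^{-1}(V) = {golf, hotel, india} ∈ τ ✓.
Open sets in the quotient: τ_Q = {{}, {[golf]}, {[hotel=india]}, {[golf], [hotel=india]}} (4 elements).


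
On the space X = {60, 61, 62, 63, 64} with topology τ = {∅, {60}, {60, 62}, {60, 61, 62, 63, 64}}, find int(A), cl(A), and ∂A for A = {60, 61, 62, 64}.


int(A) = {60, 62}, cl(A) = {60, 61, 62, 63, 64}, ∂A = {61, 63, 64}.

Closed sets in (X, τ) are complements of opens:
  closed(X, τ) = {∅, {61, 63, 64}, {61, 62, 63, 64}, {60, 61, 62, 63, 64}}.
int(A) = ⋃ {U ∈ τ : U ⊆ A}. Opens contained in A: ∅, {60}, {60, 62}.
Taking the union of these: int(A) = {60, 62}.
cl(A) = ⋂ {C closed : A ⊆ C}. Closed sets containing A: {60, 61, 62, 63, 64}.
Intersecting these: cl(A) = {60, 61, 62, 63, 64}.
∂A = cl(A) ∖ int(A) = {60, 61, 62, 63, 64} ∖ {60, 62} = {61, 63, 64}.


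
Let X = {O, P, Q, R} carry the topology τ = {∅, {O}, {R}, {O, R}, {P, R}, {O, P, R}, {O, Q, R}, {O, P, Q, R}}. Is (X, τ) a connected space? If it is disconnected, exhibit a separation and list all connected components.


(X, τ) is connected.

Find clopen sets (U ∈ τ with X ∖ U ∈ τ):
  U = ∅, X ∖ U = {O, P, Q, R} — both open, so U is clopen.
  U = {O, P, Q, R}, X ∖ U = ∅ — both open, so U is clopen.
Only trivial clopens (∅ and X) exist, so (X, τ) is connected.
Compute connected components by grouping points that agree on all clopens:
  component: {O, P, Q, R}


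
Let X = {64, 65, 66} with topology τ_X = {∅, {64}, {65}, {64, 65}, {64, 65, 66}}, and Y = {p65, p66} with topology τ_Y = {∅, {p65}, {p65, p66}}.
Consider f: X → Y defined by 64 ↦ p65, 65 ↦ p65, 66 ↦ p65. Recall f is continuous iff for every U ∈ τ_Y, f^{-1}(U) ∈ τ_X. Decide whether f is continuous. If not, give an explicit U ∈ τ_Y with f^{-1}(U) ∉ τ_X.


f IS continuous.

Compute f^{-1}(U) for each U ∈ τ_Y:
  U = ∅: f^{-1}(U) = ∅ ∈ τ_X ✓.
  U = {p65}: f^{-1}(U) = {64, 65, 66} ∈ τ_X ✓.
  U = {p65, p66}: f^{-1}(U) = {64, 65, 66} ∈ τ_X ✓.
Every preimage lies in τ_X, so f IS continuous.


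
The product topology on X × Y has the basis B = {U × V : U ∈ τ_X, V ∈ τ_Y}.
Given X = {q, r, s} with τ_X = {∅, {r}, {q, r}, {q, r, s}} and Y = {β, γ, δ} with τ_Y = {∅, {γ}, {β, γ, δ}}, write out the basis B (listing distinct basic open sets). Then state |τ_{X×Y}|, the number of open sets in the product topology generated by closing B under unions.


Basis B = {∅ × ∅, {r} × {γ}, {q, r} × {γ}, {q, r, s} × {γ}, {r} × {β, γ, δ}, {q, r} × {β, γ, δ}, {q, r, s} × {β, γ, δ}}; |τ_{X×Y}| = 10.

Enumerate products U × V with U ∈ τ_X, V ∈ τ_Y (deduplicated):
  ∅ × ∅ = {} (∅)
  {r} × {γ} = {(r,γ)}
  {q, r} × {γ} = {(q,γ), (r,γ)}
  {q, r, s} × {γ} = {(q,γ), (r,γ), (s,γ)}
  {r} × {β, γ, δ} = {(r,β), (r,γ), (r,δ)}
  {q, r} × {β, γ, δ} = {(q,β), (q,γ), (q,δ), (r,β), (r,γ), (r,δ)}
  {q, r, s} × {β, γ, δ} = {(q,β), (q,γ), (q,δ), (r,β), (r,γ), (r,δ), (s,β), (s,γ), (s,δ)}
These 7 distinct sets form the basis B.
Close under arbitrary unions to get τ_{X×Y}; counting gives |τ_{X×Y}| = 10.


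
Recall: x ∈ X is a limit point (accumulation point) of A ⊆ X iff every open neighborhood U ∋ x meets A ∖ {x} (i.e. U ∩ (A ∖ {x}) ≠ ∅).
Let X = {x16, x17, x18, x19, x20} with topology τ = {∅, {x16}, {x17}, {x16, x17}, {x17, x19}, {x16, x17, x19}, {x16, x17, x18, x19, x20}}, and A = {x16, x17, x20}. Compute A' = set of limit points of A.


A' = {x18, x19, x20}

For each x ∈ X, list the open sets U ∈ τ with x ∈ U, then check whether U ∩ (A ∖ {x}) ≠ ∅ for every such U.
  x = x16: open {x16} ∋ x has {x16} ∩ (A ∖ {x16}) = ∅, so x is NOT a limit point.
  x = x17: open {x17} ∋ x has {x17} ∩ (A ∖ {x17}) = ∅, so x is NOT a limit point.
  x = x18: opens ∋ x are {x16, x17, x18, x19, x20}; each meets A ∖ {x18}, so x IS a limit point.
  x = x19: opens ∋ x are {x17, x19}, {x16, x17, x19}, {x16, x17, x18, x19, x20}; each meets A ∖ {x19}, so x IS a limit point.
  x = x20: opens ∋ x are {x16, x17, x18, x19, x20}; each meets A ∖ {x20}, so x IS a limit point.
Collecting: A' = {x18, x19, x20}.
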